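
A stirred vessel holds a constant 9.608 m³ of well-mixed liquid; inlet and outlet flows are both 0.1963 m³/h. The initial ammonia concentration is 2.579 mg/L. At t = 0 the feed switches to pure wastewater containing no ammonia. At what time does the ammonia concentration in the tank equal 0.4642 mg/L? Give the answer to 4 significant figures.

Species balance on the tank: V dC/dt = Q(C_in − C), so τ = V/Q = 48.9455 h.
C(t) = C_in + (C₀ − C_in) e^(−t/τ). Set C = 0.4642 and solve for t:
e^(−t/τ) = (C − C_in)/(C₀ − C_in) = (0.4642 − 0)/(2.579 − 0) = 0.179992
t = −τ ln(…) = 48.9455 × 1.71484 = 83.9338 h.

83.93 h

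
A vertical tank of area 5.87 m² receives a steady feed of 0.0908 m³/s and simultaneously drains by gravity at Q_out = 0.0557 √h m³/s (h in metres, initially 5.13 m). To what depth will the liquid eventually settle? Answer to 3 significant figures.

2.66 m

Level balance: A dh/dt = 0.0908 − 0.0557 √h. Setting dh/dt = 0:
Q_in = 0.0557 √h_ss ⇒ √h_ss = 0.0908/0.0557 = 1.6302.
h_ss = 1.6302² = 2.6574 m. (Since h₀ = 5.13 m > h_ss, the level will fall toward this value.)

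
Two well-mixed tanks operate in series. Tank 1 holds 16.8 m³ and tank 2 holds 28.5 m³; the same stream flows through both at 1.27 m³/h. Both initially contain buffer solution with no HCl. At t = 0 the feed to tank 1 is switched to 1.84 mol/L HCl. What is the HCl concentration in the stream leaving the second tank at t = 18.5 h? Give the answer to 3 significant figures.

0.527 mol/L

Each tank obeys Vᵢ dCᵢ/dt = Q(Cᵢ₋₁ − Cᵢ), so τᵢ = Vᵢ/Q.
τ₁ = 16.8/1.27 = 13.228 h; τ₂ = 28.5/1.27 = 22.441 h.
Tank 1: C₁ = C_in(1 − e^(−t/τ₁)). Tank 2 (τ₁ ≠ τ₂): C₂ = C_in[1 − (τ₁ e^(−t/τ₁) − τ₂ e^(−t/τ₂))/(τ₁ − τ₂)].
At t = 18.5: e^(−t/τ₁) = 0.24696, e^(−t/τ₂) = 0.43850.
C₂ = 1.84·[1 − (13.228·0.24696 − 22.441·0.43850)/(-9.2126)] = 1.84·0.28646 = 0.52709 mol/L.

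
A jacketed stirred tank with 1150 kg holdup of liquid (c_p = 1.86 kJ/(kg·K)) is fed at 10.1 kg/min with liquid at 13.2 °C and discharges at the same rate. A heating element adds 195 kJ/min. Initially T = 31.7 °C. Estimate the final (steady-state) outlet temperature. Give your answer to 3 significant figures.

23.6 °C

Unsteady energy balance on the tank contents: M c_p dT/dt = ṁ c_p (T_in − T) + 195.
At steady state dT/dt = 0 ⇒ T_ss = T_in + Q̇/(ṁ c_p) = 13.2 + 195/(10.1·1.86) = 23.580 °C.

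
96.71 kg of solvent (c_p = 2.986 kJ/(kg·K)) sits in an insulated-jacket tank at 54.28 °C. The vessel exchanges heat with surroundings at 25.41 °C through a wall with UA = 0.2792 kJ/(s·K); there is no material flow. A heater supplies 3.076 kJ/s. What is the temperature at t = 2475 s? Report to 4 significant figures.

38.06 °C

M c_p dT/dt = −UA(T − T_amb) + Q̇.
dT/dt = (T_ss − T)/τ with T_ss = T_amb + Q̇/UA = 25.41 + 3.076/0.2792 = 36.4272 °C, τ = M c_p/UA = 96.71·2.986/0.2792 = 1034.30 s.
This is linear first-order; T(t) = T_ss + (T₀ − T_ss) e^(−t/τ).
T(2475) = 36.4272 + (17.8528)·0.0913619 = 38.0583 °C.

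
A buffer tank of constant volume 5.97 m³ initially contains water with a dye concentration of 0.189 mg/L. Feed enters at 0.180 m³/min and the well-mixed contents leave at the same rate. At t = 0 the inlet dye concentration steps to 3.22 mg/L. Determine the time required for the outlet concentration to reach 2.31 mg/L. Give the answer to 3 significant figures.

39.9 min

Species balance: V dC/dt = Q(C_in − C) ⇒ τ = V/Q = 33.167 min.
C(t) = C_in + (C₀ − C_in) e^(−t/τ). Set C = 2.31 and solve for t:
e^(−t/τ) = (C − C_in)/(C₀ − C_in) = (2.31 − 3.22)/(0.189 − 3.22) = 0.30023
t = −τ ln(…) = 33.167 × 1.2032 = 39.906 min.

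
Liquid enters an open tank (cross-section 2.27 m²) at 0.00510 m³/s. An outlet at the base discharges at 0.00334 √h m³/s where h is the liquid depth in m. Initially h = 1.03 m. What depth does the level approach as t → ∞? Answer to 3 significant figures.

Accumulation of liquid (constant cross-section A): A dh/dt = Q_in − 0.00334 √h. At steady state dh/dt = 0:
Q_in = 0.00334 √h_ss ⇒ √h_ss = 0.00510/0.00334 = 1.5269.
h_ss = 1.5269² = 2.3316 m. (Since h₀ = 1.03 m < h_ss, the level will rise toward this value.)

2.33 m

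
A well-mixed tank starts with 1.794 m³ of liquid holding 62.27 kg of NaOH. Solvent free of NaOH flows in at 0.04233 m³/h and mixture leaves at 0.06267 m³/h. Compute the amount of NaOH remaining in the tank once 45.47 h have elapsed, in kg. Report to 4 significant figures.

6.677 kg

Let m(t) be the amount of NaOH. Volume: V(t) = V₀ + (Q_in − Q_out) t = 1.794 − 0.0203400 t; V(45.47) = 0.869140 m³.
Species balance (pure solvent in): dm/dt = −Q_out · m/V(t).
Separate: dm/m = −Q_out dt/V(t) ⇒ ln(m/m₀) = −(Q_out/(Q_in−Q_out)) ln(V/V₀).
m = m₀ (V₀/V)^(Q_out/(Q_in−Q_out)) = 62.27 × (1.794/0.869140)^(-3.08112) = 6.67651 kg.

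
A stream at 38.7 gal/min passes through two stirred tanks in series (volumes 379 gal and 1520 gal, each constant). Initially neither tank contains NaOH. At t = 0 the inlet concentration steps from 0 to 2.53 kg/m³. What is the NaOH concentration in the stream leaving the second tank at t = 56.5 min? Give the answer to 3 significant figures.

1.73 kg/m³

Each tank obeys Vᵢ dCᵢ/dt = Q(Cᵢ₋₁ − Cᵢ), so τᵢ = Vᵢ/Q.
τ₁ = 379/38.7 = 9.7933 min; τ₂ = 1520/38.7 = 39.276 min.
Solving the cascade with C₁(0)=C₂(0)=0 gives C₂(t) = C_in[1 − (τ₁ e^(−t/τ₁) − τ₂ e^(−t/τ₂))/(τ₁ − τ₂)].
At t = 56.5: e^(−t/τ₁) = 0.0031221, e^(−t/τ₂) = 0.23728.
C₂ = 2.53·[1 − (9.7933·0.0031221 − 39.276·0.23728)/(-29.483)] = 2.53·0.68494 = 1.7329 kg/m³.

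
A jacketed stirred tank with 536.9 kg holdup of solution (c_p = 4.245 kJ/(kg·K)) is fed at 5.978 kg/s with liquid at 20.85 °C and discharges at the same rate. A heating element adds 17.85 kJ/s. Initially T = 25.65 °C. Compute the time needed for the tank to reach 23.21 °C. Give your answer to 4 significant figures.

Energy balance: M c_p dT/dt = ṁ c_p (T_in − T) + 17.85.
τ = M/ṁ = 89.8126 s; T_ss = T_in + Q̇/(ṁ c_p) = 21.5534 °C.
T(t) = T_ss + (T₀ − T_ss) e^(−t/τ). Set T = 23.21:
e^(−t/τ) = (23.21 − 21.5534)/(25.65 − 21.5534) = 0.404384
t = −89.8126 · ln(0.404384) = 81.3156 s.

81.32 s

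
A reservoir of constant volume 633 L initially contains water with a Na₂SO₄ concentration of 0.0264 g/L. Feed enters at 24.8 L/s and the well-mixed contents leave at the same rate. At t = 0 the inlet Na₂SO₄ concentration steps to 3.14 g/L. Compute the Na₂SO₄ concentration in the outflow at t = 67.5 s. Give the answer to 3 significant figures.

2.92 g/L

Mass balance on the solute (V constant): V dC/dt = Q(C_in − C).
Time constant τ = V/Q = 633/24.8 = 25.524 s.
Solution: C(t) = C_in + (C₀ − C_in) e^(−t/τ).
C(67.5) = 3.14 + (0.0264 − 3.14)·e^(−67.5/25.524) = 3.14 + (-3.1136)·0.071037 = 2.9188 g/L.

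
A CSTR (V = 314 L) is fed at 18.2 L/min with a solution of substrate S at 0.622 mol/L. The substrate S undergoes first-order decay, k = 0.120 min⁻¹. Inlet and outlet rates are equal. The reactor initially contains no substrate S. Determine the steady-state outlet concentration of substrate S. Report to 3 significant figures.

0.203 mol/L

Species balance: V dC/dt = Q C_in − Q C − k V C.
At steady state: 0 = Q C_in − (Q + kV) C_ss, so C_ss = Q C_in/(Q + kV).
C_ss = 18.2·0.622/(18.2 + 0.120·314) = 11.320/55.880 = 0.20258 mol/L.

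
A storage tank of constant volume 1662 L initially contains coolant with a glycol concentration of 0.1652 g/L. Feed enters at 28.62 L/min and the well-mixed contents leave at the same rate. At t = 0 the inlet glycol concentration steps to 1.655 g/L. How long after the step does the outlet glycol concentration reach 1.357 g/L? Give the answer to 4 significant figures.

Species balance: V dC/dt = Q(C_in − C) ⇒ τ = V/Q = 58.0713 min.
C(t) = C_in + (C₀ − C_in) e^(−t/τ). Set C = 1.357 and solve for t:
e^(−t/τ) = (C − C_in)/(C₀ − C_in) = (1.357 − 1.655)/(0.1652 − 1.655) = 0.200027
t = −τ ln(…) = 58.0713 × 1.60930 = 93.4543 min.

93.45 min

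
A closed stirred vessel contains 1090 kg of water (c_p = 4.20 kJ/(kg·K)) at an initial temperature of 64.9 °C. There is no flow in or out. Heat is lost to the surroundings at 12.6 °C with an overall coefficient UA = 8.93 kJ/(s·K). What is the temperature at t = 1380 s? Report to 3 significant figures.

M c_p dT/dt = −UA(T − T_amb).
dT/dt = (T_ss − T)/τ with T_ss = T_amb = 12.600 °C, τ = M c_p/UA = 1090·4.20/8.93 = 512.65 s.
Solution: T(t) = T_ss + (T₀ − T_ss) e^(−t/τ).
T(1380) = 12.600 + (52.300)·0.067754 = 16.144 °C.

16.1 °C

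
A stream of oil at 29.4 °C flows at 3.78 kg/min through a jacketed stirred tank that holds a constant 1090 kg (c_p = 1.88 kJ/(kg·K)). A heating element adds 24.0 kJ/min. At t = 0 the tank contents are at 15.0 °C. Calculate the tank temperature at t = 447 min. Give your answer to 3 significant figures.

29.0 °C

Unsteady energy balance on the tank contents: M c_p dT/dt = ṁ c_p (T_in − T) + 24.0.
Rearrange: dT/dt = (T_ss − T)/τ with τ = M/ṁ = 288.36 min and T_ss = T_in + Q̇/(ṁ c_p) = 32.777 °C.
Integrating: T(t) = T_ss + (T₀ − T_ss) e^(−t/τ).
T(447) = 32.777 + (-17.777)·e^(−447/288.36) = 32.777 + (-17.777)·0.21222 = 29.005 °C.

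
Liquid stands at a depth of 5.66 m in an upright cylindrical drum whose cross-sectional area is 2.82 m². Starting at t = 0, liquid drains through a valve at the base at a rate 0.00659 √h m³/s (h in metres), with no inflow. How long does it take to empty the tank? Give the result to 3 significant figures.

Unsteady balance on liquid volume: A dh/dt = −0.00659 √h.
Separate and integrate: 2(√h − √h₀) = −(0.00659/A) t.
Set h = 0: 2√h₀ = (0.00659/A) t_empty ⇒ t_empty = 2A√h₀/0.00659.
t_empty = 2·2.82·√5.66/0.00659 = 5.6400·2.3791/0.00659 = 2036.1 s.

2040 s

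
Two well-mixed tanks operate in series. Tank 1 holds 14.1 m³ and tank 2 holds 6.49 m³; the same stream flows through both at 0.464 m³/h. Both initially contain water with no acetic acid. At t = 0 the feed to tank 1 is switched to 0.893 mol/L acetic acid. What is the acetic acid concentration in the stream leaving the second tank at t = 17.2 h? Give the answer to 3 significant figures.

Each tank obeys Vᵢ dCᵢ/dt = Q(Cᵢ₋₁ − Cᵢ), so τᵢ = Vᵢ/Q.
τ₁ = 14.1/0.464 = 30.388 h; τ₂ = 6.49/0.464 = 13.987 h.
Tank 1: C₁ = C_in(1 − e^(−t/τ₁)). Tank 2 (τ₁ ≠ τ₂): C₂ = C_in[1 − (τ₁ e^(−t/τ₁) − τ₂ e^(−t/τ₂))/(τ₁ − τ₂)].
At t = 17.2: e^(−t/τ₁) = 0.56778, e^(−t/τ₂) = 0.29238.
C₂ = 0.893·[1 − (30.388·0.56778 − 13.987·0.29238)/(16.401)] = 0.893·0.19734 = 0.17623 mol/L.

0.176 mol/L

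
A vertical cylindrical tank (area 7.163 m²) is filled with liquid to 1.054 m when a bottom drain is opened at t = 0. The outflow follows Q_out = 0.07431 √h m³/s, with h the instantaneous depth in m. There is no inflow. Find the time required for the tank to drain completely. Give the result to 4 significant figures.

197.9 s

A dh/dt = −Q_out = −0.07431 √h.
This is separable: 2 d(√h)/dt = −0.07431/A, so √h = √h₀ − (0.07431/(2A)) t.
Set h = 0: 2√h₀ = (0.07431/A) t_empty ⇒ t_empty = 2A√h₀/0.07431.
t_empty = 2·7.163·√1.054/0.07431 = 14.3260·1.02665/0.07431 = 197.924 s.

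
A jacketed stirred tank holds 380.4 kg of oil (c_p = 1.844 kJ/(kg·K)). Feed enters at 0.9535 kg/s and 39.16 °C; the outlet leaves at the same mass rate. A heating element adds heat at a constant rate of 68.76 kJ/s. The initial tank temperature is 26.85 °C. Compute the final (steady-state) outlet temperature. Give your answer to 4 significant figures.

78.27 °C

M c_p dT/dt = ṁ c_p (T_in − T) + Q̇.
At steady state dT/dt = 0 ⇒ T_ss = T_in + Q̇/(ṁ c_p) = 39.16 + 68.76/(0.9535·1.844) = 78.2670 °C.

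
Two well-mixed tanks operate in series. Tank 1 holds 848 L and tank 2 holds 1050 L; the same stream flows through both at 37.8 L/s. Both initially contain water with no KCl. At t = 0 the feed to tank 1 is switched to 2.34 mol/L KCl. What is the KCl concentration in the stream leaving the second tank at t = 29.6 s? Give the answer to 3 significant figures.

0.775 mol/L

Species balance on tank i: dCᵢ/dt = (Cᵢ₋₁ − Cᵢ)/τᵢ with τᵢ = Vᵢ/Q.
τ₁ = 848/37.8 = 22.434 s; τ₂ = 1050/37.8 = 27.778 s.
Tank 1: C₁ = C_in(1 − e^(−t/τ₁)). Tank 2 (τ₁ ≠ τ₂): C₂ = C_in[1 − (τ₁ e^(−t/τ₁) − τ₂ e^(−t/τ₂))/(τ₁ − τ₂)].
At t = 29.6: e^(−t/τ₁) = 0.26729, e^(−t/τ₂) = 0.34452.
C₂ = 2.34·[1 − (22.434·0.26729 − 27.778·0.34452)/(-5.3439)] = 2.34·0.33125 = 0.77512 mol/L.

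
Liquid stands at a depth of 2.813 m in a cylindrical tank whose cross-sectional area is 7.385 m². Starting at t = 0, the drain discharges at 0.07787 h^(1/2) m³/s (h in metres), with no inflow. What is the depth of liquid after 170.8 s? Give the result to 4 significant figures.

A dh/dt = −Q_out = −0.07787 √h.
∫ h^(−1/2) dh = −(0.07787/A) ∫ dt, giving 2√h = 2√h₀ − (0.07787/A) t.
√h = √2.813 − 0.07787·170.8/(2·7.385) = 1.67720 − 0.900487 = 0.776713.
h = 0.776713² = 0.603283 m.

0.6033 m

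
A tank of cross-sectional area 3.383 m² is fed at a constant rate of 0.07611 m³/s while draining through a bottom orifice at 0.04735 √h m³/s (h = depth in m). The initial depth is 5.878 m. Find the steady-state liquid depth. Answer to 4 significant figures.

Unsteady balance on liquid volume: A dh/dt = Q_in − 0.04735 √h. At steady state dh/dt = 0:
Q_in = 0.04735 √h_ss ⇒ √h_ss = 0.07611/0.04735 = 1.60739.
h_ss = 1.60739² = 2.58371 m. (Since h₀ = 5.878 m > h_ss, the level will fall toward this value.)

2.584 m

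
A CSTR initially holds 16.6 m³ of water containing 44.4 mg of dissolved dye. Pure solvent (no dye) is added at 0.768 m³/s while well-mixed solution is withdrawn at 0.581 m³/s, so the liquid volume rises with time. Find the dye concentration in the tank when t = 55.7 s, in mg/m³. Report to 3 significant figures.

Total volume: dV/dt = Q_in − Q_out = 0.18700 m³/s, so V(t) = 16.6 + 0.18700 t and V(55.7) = 27.016 m³.
Species balance (pure solvent in): dm/dt = −Q_out · m/V(t).
Separate: dm/m = −Q_out dt/V(t) ⇒ ln(m/m₀) = −(Q_out/(Q_in−Q_out)) ln(V/V₀).
m = m₀ (V₀/V)^(Q_out/(Q_in−Q_out)) = 44.4 × (16.6/27.016)^(3.1070) = 9.7775 mg.
C = m/V = 9.7775/27.016 = 0.36192 mg/m³.

0.362 mg/m³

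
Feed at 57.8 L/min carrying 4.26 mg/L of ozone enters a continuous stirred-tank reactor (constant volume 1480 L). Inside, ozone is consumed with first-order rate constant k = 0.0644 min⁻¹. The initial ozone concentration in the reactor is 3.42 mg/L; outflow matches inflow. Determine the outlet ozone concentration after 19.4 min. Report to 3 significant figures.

1.85 mg/L

Accumulation = in − out − consumed: V dC/dt = Q C_in − Q C − k V C.
This is linear with rate a = Q/V + k = 0.10345 min⁻¹.
C_ss = Q C_in/(Q + kV) = 1.6082 mg/L; C(t) = C_ss + (C₀ − C_ss) e^(−a t).
C(19.4) = 1.6082 + (1.8118)·e^(−0.10345·19.4) = 1.6082 + (1.8118)·0.13439 = 1.8516 mg/L.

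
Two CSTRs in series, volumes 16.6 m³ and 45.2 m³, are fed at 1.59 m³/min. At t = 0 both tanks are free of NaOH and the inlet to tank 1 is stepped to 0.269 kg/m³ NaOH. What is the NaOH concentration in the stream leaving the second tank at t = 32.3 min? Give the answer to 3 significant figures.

0.140 kg/m³

Time constants: τᵢ = Vᵢ/Q for each well-mixed tank.
τ₁ = 16.6/1.59 = 10.440 min; τ₂ = 45.2/1.59 = 28.428 min.
Tank 1: C₁ = C_in(1 − e^(−t/τ₁)). Tank 2 (τ₁ ≠ τ₂): C₂ = C_in[1 − (τ₁ e^(−t/τ₁) − τ₂ e^(−t/τ₂))/(τ₁ − τ₂)].
At t = 32.3: e^(−t/τ₁) = 0.045330, e^(−t/τ₂) = 0.32103.
C₂ = 0.269·[1 − (10.440·0.045330 − 28.428·0.32103)/(-17.987)] = 0.269·0.51895 = 0.13960 kg/m³.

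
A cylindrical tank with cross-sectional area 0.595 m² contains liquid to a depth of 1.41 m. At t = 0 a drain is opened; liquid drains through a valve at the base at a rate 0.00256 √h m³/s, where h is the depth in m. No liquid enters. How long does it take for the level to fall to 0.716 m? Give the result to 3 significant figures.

With no inflow, A dh/dt = −0.00256 √h.
Separate and integrate: 2(√h − √h₀) = −(0.00256/A) t.
t = 2A(√h₀ − √h)/0.00256 = 2·0.595·(√1.41 − √0.716)/0.00256
  = 1.1900 × (1.1874 − 0.84617) / 0.00256 = 158.64 s.

159 s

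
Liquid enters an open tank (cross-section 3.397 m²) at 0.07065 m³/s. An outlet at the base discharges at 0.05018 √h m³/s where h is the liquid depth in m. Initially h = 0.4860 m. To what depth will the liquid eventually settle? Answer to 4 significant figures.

Level balance: A dh/dt = 0.07065 − 0.05018 √h. Setting dh/dt = 0:
Q_in = 0.05018 √h_ss ⇒ √h_ss = 0.07065/0.05018 = 1.40793.
h_ss = 1.40793² = 1.98227 m. (Since h₀ = 0.4860 m < h_ss, the level will rise toward this value.)

1.982 m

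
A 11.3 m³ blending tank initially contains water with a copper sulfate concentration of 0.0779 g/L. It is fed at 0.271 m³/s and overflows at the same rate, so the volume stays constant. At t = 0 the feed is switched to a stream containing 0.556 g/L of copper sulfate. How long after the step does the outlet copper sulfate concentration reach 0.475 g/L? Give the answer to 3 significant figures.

74.0 s

Species balance: V dC/dt = Q(C_in − C) ⇒ τ = V/Q = 41.697 s.
C(t) = C_in + (C₀ − C_in) e^(−t/τ). Set C = 0.475 and solve for t:
e^(−t/τ) = (C − C_in)/(C₀ − C_in) = (0.475 − 0.556)/(0.0779 − 0.556) = 0.16942
t = −τ ln(…) = 41.697 × 1.7754 = 74.028 s.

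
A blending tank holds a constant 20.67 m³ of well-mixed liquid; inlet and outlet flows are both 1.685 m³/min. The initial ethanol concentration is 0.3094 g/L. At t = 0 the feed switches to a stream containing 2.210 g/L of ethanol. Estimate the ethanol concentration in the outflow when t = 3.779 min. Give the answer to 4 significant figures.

Species balance on the tank: V dC/dt = Q(C_in − C).
So dC/dt = (C_in − C)/τ with τ = V/Q = 20.67/1.685 = 12.2671 min.
This is linear first-order; C(t) = C_in + (C₀ − C_in) e^(−t/τ).
C(3.779) = 2.210 + (0.3094 − 2.210)·e^(−3.779/12.2671) = 2.210 + (-1.90060)·0.734871 = 0.813305 g/L.

0.8133 g/L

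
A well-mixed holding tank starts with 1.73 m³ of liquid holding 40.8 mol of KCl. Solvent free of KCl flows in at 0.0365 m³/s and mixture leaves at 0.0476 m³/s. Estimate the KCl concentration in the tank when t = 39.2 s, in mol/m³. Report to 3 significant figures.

9.10 mol/m³

Let m(t) be the amount of KCl. Volume: V(t) = V₀ + (Q_in − Q_out) t = 1.73 − 0.011100 t; V(39.2) = 1.2949 m³.
Solute balance: dm/dt = 0 − Q_out C = −Q_out m/V(t).
Separate: dm/m = −Q_out dt/V(t) ⇒ ln(m/m₀) = −(Q_out/(Q_in−Q_out)) ln(V/V₀).
m = m₀ (V₀/V)^(Q_out/(Q_in−Q_out)) = 40.8 × (1.73/1.2949)^(-4.2883) = 11.779 mol.
C = m/V = 11.779/1.2949 = 9.0969 mol/m³.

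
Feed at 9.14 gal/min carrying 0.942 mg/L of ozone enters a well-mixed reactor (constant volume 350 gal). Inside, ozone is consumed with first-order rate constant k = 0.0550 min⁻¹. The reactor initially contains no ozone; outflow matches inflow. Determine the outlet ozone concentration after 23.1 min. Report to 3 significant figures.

0.257 mg/L

Accumulation = in − out − consumed: V dC/dt = Q C_in − Q C − k V C.
dC/dt = (Q/V) C_in − (Q/V + k) C; effective rate a = Q/V + k = 0.026114 + 0.0550 = 0.081114 min⁻¹.
C_ss = Q C_in/(Q + kV) = 0.30327 mg/L; C(t) = C_ss + (C₀ − C_ss) e^(−a t).
C(23.1) = 0.30327 + (-0.30327)·e^(−0.081114·23.1) = 0.30327 + (-0.30327)·0.15355 = 0.25670 mg/L.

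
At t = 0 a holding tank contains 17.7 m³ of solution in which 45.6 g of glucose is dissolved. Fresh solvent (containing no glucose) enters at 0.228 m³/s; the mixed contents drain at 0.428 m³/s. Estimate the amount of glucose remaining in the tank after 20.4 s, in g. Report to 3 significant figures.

Total volume: dV/dt = Q_in − Q_out = -0.20000 m³/s, so V(t) = 17.7 − 0.20000 t and V(20.4) = 13.620 m³.
Species balance (pure solvent in): dm/dt = −Q_out · m/V(t).
Separate: dm/m = −Q_out dt/V(t) ⇒ ln(m/m₀) = −(Q_out/(Q_in−Q_out)) ln(V/V₀).
m = m₀ (V₀/V)^(Q_out/(Q_in−Q_out)) = 45.6 × (17.7/13.620)^(-2.1400) = 26.028 g.

26.0 g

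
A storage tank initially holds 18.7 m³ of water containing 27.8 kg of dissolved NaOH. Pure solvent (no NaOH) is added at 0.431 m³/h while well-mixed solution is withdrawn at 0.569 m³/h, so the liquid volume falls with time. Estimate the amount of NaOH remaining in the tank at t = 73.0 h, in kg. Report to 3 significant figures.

1.14 kg

Total volume: dV/dt = Q_in − Q_out = -0.13800 m³/h, so V(t) = 18.7 − 0.13800 t and V(73.0) = 8.6260 m³.
Solute balance: dm/dt = 0 − Q_out C = −Q_out m/V(t).
dm/m = −Q_out dt/(V₀ − 0.13800 t); integrating gives ln(m/m₀) = −(Q_out/(Q_in−Q_out)) ln(V/V₀).
m = m₀ (V₀/V)^(Q_out/(Q_in−Q_out)) = 27.8 × (18.7/8.6260)^(-4.1232) = 1.1442 kg.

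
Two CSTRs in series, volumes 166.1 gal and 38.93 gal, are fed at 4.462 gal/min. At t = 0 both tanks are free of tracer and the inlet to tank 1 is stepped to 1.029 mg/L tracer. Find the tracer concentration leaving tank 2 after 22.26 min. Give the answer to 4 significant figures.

Time constants: τᵢ = Vᵢ/Q for each well-mixed tank.
τ₁ = 166.1/4.462 = 37.2255 min; τ₂ = 38.93/4.462 = 8.72479 min.
Tank 1: C₁ = C_in(1 − e^(−t/τ₁)). Tank 2 (τ₁ ≠ τ₂): C₂ = C_in[1 − (τ₁ e^(−t/τ₁) − τ₂ e^(−t/τ₂))/(τ₁ − τ₂)].
At t = 22.26: e^(−t/τ₁) = 0.549923, e^(−t/τ₂) = 0.0779762.
C₂ = 1.029·[1 − (37.2255·0.549923 − 8.72479·0.0779762)/(28.5007)] = 1.029·0.305603 = 0.314465 mg/L.

0.3145 mg/L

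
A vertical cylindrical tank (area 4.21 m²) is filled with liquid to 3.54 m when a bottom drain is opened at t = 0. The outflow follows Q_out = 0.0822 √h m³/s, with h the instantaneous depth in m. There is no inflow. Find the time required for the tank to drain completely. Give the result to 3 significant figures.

193 s

A dh/dt = −Q_out = −0.0822 √h.
This is separable: 2 d(√h)/dt = −0.0822/A, so √h = √h₀ − (0.0822/(2A)) t.
Set h = 0: 2√h₀ = (0.0822/A) t_empty ⇒ t_empty = 2A√h₀/0.0822.
t_empty = 2·4.21·√3.54/0.0822 = 8.4200·1.8815/0.0822 = 192.73 s.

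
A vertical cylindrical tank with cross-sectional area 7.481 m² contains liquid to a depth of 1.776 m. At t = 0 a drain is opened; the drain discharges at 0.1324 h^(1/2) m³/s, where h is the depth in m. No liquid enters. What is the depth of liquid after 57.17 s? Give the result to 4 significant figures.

0.6835 m

With no inflow, A dh/dt = −0.1324 √h.
This is separable: 2 d(√h)/dt = −0.1324/A, so √h = √h₀ − (0.1324/(2A)) t.
√h = √1.776 − 0.1324·57.17/(2·7.481) = 1.33267 − 0.505902 = 0.826764.
h = 0.826764² = 0.683539 m.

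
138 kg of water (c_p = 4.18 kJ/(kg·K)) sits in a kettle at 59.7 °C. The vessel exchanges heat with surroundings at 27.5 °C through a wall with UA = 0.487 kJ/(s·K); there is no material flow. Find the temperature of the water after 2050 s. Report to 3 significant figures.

33.2 °C

M c_p dT/dt = −UA(T − T_amb).
dT/dt = (T_ss − T)/τ with T_ss = T_amb = 27.500 °C, τ = M c_p/UA = 138·4.18/0.487 = 1184.5 s.
T approaches T_ss exponentially: T(t) = T_ss + (T₀ − T_ss) e^(−t/τ).
T(2050) = 27.500 + (32.200)·0.17716 = 33.204 °C.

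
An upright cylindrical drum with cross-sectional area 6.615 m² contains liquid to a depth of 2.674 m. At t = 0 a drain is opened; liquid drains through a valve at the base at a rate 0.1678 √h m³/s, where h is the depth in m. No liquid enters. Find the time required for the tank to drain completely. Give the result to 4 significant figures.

128.9 s

With no inflow, A dh/dt = −0.1678 √h.
∫ h^(−1/2) dh = −(0.1678/A) ∫ dt, giving 2√h = 2√h₀ − (0.1678/A) t.
Set h = 0: 2√h₀ = (0.1678/A) t_empty ⇒ t_empty = 2A√h₀/0.1678.
t_empty = 2·6.615·√2.674/0.1678 = 13.2300·1.63524/0.1678 = 128.928 s.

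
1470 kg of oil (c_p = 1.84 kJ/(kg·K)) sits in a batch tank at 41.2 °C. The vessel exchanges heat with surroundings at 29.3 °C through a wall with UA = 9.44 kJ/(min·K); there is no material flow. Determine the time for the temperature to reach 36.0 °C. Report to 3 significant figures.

Lumped-capacitance energy balance: M c_p dT/dt = UA(T_amb − T).
τ = M c_p/UA = 286.53 min; T_ss = T_amb = 29.300 °C.
T(t) = T_ss + (T₀ − T_ss)e^(−t/τ); set T = 36.0:
t = −τ ln[(T − T_ss)/(T₀ − T_ss)] = −286.53 · ln(0.56303) = 164.59 min.

165 min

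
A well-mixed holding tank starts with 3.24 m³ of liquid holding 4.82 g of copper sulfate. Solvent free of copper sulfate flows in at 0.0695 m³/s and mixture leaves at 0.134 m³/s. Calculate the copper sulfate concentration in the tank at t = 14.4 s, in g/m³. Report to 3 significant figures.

Let m(t) be the amount of copper sulfate. Volume: V(t) = V₀ + (Q_in − Q_out) t = 3.24 − 0.064500 t; V(14.4) = 2.3112 m³.
Solute balance: dm/dt = 0 − Q_out C = −Q_out m/V(t).
Separate: dm/m = −Q_out dt/V(t) ⇒ ln(m/m₀) = −(Q_out/(Q_in−Q_out)) ln(V/V₀).
m = m₀ (V₀/V)^(Q_out/(Q_in−Q_out)) = 4.82 × (3.24/2.3112)^(-2.0775) = 2.3892 g.
C = m/V = 2.3892/2.3112 = 1.0338 g/m³.

1.03 g/m³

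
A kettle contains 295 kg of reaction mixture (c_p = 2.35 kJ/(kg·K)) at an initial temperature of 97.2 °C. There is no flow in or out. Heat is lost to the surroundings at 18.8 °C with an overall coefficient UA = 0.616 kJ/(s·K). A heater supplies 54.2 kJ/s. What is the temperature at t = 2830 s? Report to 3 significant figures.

M c_p dT/dt = −UA(T − T_amb) + Q̇.
dT/dt = (T_ss − T)/τ with T_ss = T_amb + Q̇/UA = 18.8 + 54.2/0.616 = 106.79 °C, τ = M c_p/UA = 295·2.35/0.616 = 1125.4 s.
This is linear first-order; T(t) = T_ss + (T₀ − T_ss) e^(−t/τ).
T(2830) = 106.79 + (-9.5870)·0.080891 = 106.01 °C.

106 °C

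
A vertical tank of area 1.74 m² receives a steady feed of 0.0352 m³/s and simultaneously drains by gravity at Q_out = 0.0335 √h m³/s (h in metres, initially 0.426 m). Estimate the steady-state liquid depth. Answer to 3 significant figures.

Mass balance (ρ constant): A dh/dt = Q_in − 0.0335 √h. At steady state dh/dt = 0:
Q_in = 0.0335 √h_ss ⇒ √h_ss = 0.0352/0.0335 = 1.0507.
h_ss = 1.0507² = 1.1041 m. (Since h₀ = 0.426 m < h_ss, the level will rise toward this value.)

1.10 m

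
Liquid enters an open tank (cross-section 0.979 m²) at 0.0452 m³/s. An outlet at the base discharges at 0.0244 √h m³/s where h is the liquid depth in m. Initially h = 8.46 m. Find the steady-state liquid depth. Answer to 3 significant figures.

Accumulation of liquid (constant cross-section A): A dh/dt = Q_in − 0.0244 √h. At steady state dh/dt = 0:
Q_in = 0.0244 √h_ss ⇒ √h_ss = 0.0452/0.0244 = 1.8525.
h_ss = 1.8525² = 3.4316 m. (Since h₀ = 8.46 m > h_ss, the level will fall toward this value.)

3.43 m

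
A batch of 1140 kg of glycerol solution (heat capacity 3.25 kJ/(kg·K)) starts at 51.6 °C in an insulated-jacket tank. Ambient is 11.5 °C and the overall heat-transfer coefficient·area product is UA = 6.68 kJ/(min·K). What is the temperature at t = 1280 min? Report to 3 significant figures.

M c_p dT/dt = −UA(T − T_amb).
dT/dt = (T_ss − T)/τ with T_ss = T_amb = 11.500 °C, τ = M c_p/UA = 1140·3.25/6.68 = 554.64 min.
Solution: T(t) = T_ss + (T₀ − T_ss) e^(−t/τ).
T(1280) = 11.500 + (40.100)·0.099480 = 15.489 °C.

15.5 °C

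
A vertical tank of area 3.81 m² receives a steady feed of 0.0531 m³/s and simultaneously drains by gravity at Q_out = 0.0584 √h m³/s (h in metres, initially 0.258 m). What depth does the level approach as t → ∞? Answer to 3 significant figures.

Level balance: A dh/dt = 0.0531 − 0.0584 √h. Setting dh/dt = 0:
Q_in = 0.0584 √h_ss ⇒ √h_ss = 0.0531/0.0584 = 0.90925.
h_ss = 0.90925² = 0.82673 m. (Since h₀ = 0.258 m < h_ss, the level will rise toward this value.)

0.827 m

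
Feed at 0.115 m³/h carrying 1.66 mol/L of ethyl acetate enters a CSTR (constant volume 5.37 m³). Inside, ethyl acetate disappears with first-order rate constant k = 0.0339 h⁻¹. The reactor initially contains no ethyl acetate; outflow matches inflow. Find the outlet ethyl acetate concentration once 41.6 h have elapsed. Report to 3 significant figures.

0.578 mol/L

Species balance: V dC/dt = Q C_in − Q C − k V C.
dC/dt = (Q/V) C_in − (Q/V + k) C; effective rate a = Q/V + k = 0.021415 + 0.0339 = 0.055315 h⁻¹.
C_ss = Q C_in/(Q + kV) = 0.64267 mol/L; C(t) = C_ss + (C₀ − C_ss) e^(−a t).
C(41.6) = 0.64267 + (-0.64267)·e^(−0.055315·41.6) = 0.64267 + (-0.64267)·0.10015 = 0.57831 mol/L.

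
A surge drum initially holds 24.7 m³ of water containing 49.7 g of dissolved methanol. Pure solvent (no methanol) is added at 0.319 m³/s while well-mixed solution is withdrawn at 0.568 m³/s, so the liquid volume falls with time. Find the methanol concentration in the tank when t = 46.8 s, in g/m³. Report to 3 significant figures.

Total volume: dV/dt = Q_in − Q_out = -0.24900 m³/s, so V(t) = 24.7 − 0.24900 t and V(46.8) = 13.047 m³.
Species balance (pure solvent in): dm/dt = −Q_out · m/V(t).
dm/m = −Q_out dt/(V₀ − 0.24900 t); integrating gives ln(m/m₀) = −(Q_out/(Q_in−Q_out)) ln(V/V₀).
m = m₀ (V₀/V)^(Q_out/(Q_in−Q_out)) = 49.7 × (24.7/13.047)^(-2.2811) = 11.589 g.
C = m/V = 11.589/13.047 = 0.88826 g/m³.

0.888 g/m³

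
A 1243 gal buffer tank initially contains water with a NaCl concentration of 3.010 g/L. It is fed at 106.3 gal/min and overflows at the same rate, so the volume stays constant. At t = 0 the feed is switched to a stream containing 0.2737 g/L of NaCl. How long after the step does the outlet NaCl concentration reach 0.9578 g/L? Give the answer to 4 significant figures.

16.21 min

Species balance: V dC/dt = Q(C_in − C) ⇒ τ = V/Q = 11.6933 min.
C(t) = C_in + (C₀ − C_in) e^(−t/τ). Set C = 0.9578 and solve for t:
e^(−t/τ) = (C − C_in)/(C₀ − C_in) = (0.9578 − 0.2737)/(3.010 − 0.2737) = 0.250009
t = −τ ln(…) = 11.6933 × 1.38626 = 16.2100 min.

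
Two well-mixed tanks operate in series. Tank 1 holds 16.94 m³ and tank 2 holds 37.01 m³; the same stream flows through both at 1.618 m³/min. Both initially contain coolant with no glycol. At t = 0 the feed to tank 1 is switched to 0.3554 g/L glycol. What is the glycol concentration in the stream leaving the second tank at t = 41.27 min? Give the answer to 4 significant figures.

Species balance on tank i: dCᵢ/dt = (Cᵢ₋₁ − Cᵢ)/τᵢ with τᵢ = Vᵢ/Q.
τ₁ = 16.94/1.618 = 10.4697 min; τ₂ = 37.01/1.618 = 22.8739 min.
Solving the cascade with C₁(0)=C₂(0)=0 gives C₂(t) = C_in[1 − (τ₁ e^(−t/τ₁) − τ₂ e^(−t/τ₂))/(τ₁ − τ₂)].
At t = 41.27: e^(−t/τ₁) = 0.0194124, e^(−t/τ₂) = 0.164600.
C₂ = 0.3554·[1 − (10.4697·0.0194124 − 22.8739·0.164600)/(-12.4042)] = 0.3554·0.712855 = 0.253349 g/L.

0.2533 g/L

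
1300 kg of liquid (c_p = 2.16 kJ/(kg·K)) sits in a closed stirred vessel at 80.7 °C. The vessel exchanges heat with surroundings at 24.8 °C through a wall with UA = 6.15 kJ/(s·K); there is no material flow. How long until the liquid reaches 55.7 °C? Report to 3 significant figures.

M c_p dT/dt = −UA(T − T_amb).
τ = M c_p/UA = 456.59 s; T_ss = T_amb = 24.800 °C.
T(t) = T_ss + (T₀ − T_ss)e^(−t/τ); set T = 55.7:
t = −τ ln[(T − T_ss)/(T₀ − T_ss)] = −456.59 · ln(0.55277) = 270.67 s.

271 s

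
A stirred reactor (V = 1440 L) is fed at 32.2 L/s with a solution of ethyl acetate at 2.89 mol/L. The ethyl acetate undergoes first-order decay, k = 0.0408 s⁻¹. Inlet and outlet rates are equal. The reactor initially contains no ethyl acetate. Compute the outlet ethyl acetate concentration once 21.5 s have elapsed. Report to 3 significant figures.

V dC/dt = Q(C_in − C) − k V C.
dC/dt = (Q/V) C_in − (Q/V + k) C; effective rate a = Q/V + k = 0.022361 + 0.0408 = 0.063161 s⁻¹.
C_ss = Q C_in/(Q + kV) = 1.0232 mol/L; C(t) = C_ss + (C₀ − C_ss) e^(−a t).
C(21.5) = 1.0232 + (-1.0232)·e^(−0.063161·21.5) = 1.0232 + (-1.0232)·0.25718 = 0.76002 mol/L.

0.760 mol/L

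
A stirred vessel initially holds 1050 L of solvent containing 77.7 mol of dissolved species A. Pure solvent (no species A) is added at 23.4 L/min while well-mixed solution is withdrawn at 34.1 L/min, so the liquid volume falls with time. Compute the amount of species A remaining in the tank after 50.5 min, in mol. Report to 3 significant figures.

7.76 mol

Total volume: dV/dt = Q_in − Q_out = -10.700 L/min, so V(t) = 1050 − 10.700 t and V(50.5) = 509.65 L.
Solute balance: dm/dt = 0 − Q_out C = −Q_out m/V(t).
Separate: dm/m = −Q_out dt/V(t) ⇒ ln(m/m₀) = −(Q_out/(Q_in−Q_out)) ln(V/V₀).
m = m₀ (V₀/V)^(Q_out/(Q_in−Q_out)) = 77.7 × (1050/509.65)^(-3.1869) = 7.7623 mol.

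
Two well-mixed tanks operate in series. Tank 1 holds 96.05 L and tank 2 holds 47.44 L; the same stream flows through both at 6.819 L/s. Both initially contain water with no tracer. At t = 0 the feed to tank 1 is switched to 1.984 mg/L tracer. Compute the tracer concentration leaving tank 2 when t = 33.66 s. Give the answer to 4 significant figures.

1.640 mg/L

Each tank obeys Vᵢ dCᵢ/dt = Q(Cᵢ₋₁ − Cᵢ), so τᵢ = Vᵢ/Q.
τ₁ = 96.05/6.819 = 14.0856 s; τ₂ = 47.44/6.819 = 6.95703 s.
Solving the cascade with C₁(0)=C₂(0)=0 gives C₂(t) = C_in[1 − (τ₁ e^(−t/τ₁) − τ₂ e^(−t/τ₂))/(τ₁ − τ₂)].
At t = 33.66: e^(−t/τ₁) = 0.0916602, e^(−t/τ₂) = 0.00792074.
C₂ = 1.984·[1 − (14.0856·0.0916602 − 6.95703·0.00792074)/(7.12861)] = 1.984·0.826616 = 1.64001 mg/L.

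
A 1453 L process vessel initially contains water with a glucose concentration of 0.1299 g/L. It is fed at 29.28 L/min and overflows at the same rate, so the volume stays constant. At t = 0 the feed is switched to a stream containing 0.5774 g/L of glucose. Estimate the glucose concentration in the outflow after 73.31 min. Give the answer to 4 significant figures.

Unsteady species balance (constant V, well mixed): V dC/dt = Q(C_in − C).
Time constant τ = V/Q = 1453/29.28 = 49.6243 min.
This is linear first-order; C(t) = C_in + (C₀ − C_in) e^(−t/τ).
C(73.31) = 0.5774 + (0.1299 − 0.5774)·e^(−73.31/49.6243) = 0.5774 + (-0.447500)·0.228253 = 0.475257 g/L.

0.4753 g/L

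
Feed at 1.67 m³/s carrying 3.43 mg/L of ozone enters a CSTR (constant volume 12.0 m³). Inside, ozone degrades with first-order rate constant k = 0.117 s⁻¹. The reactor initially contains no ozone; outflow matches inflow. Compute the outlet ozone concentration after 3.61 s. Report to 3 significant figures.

V dC/dt = Q(C_in − C) − k V C.
This is linear with rate a = Q/V + k = 0.25617 s⁻¹.
C_ss = Q C_in/(Q + kV) = 1.8634 mg/L; C(t) = C_ss + (C₀ − C_ss) e^(−a t).
C(3.61) = 1.8634 + (-1.8634)·e^(−0.25617·3.61) = 1.8634 + (-1.8634)·0.39663 = 1.1243 mg/L.

1.12 mg/L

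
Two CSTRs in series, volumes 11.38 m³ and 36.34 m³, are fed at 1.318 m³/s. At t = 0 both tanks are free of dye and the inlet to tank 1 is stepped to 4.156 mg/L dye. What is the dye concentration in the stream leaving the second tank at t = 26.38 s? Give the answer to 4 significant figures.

Time constants: τᵢ = Vᵢ/Q for each well-mixed tank.
τ₁ = 11.38/1.318 = 8.63429 s; τ₂ = 36.34/1.318 = 27.5721 s.
Solving the cascade with C₁(0)=C₂(0)=0 gives C₂(t) = C_in[1 − (τ₁ e^(−t/τ₁) − τ₂ e^(−t/τ₂))/(τ₁ − τ₂)].
At t = 26.38: e^(−t/τ₁) = 0.0471105, e^(−t/τ₂) = 0.384134.
C₂ = 4.156·[1 − (8.63429·0.0471105 − 27.5721·0.384134)/(-18.9378)] = 4.156·0.462208 = 1.92094 mg/L.

1.921 mg/L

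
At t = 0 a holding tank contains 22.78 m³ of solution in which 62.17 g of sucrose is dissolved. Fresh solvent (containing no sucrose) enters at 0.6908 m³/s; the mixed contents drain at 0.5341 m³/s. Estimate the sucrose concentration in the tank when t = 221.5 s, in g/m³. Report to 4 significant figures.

0.04610 g/m³

Let m(t) be the amount of sucrose. Volume: V(t) = V₀ + (Q_in − Q_out) t = 22.78 + 0.156700 t; V(221.5) = 57.4890 m³.
No sucrose enters, so dm/dt = −Q_out · (m/V).
Separate: dm/m = −Q_out dt/V(t) ⇒ ln(m/m₀) = −(Q_out/(Q_in−Q_out)) ln(V/V₀).
m = m₀ (V₀/V)^(Q_out/(Q_in−Q_out)) = 62.17 × (22.78/57.4890)^(3.40842) = 2.65025 g.
C = m/V = 2.65025/57.4890 = 0.0461001 g/m³.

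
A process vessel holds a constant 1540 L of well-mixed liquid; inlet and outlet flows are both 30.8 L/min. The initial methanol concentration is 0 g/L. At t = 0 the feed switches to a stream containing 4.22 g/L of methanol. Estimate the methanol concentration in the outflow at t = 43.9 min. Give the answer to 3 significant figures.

2.47 g/L

Species balance on the tank: V dC/dt = Q(C_in − C).
Time constant τ = V/Q = 1540/30.8 = 50.000 min.
This is linear first-order; C(t) = C_in + (C₀ − C_in) e^(−t/τ).
C(43.9) = 4.22 + (0 − 4.22)·e^(−43.9/50.000) = 4.22 + (-4.2200)·0.41561 = 2.4661 g/L.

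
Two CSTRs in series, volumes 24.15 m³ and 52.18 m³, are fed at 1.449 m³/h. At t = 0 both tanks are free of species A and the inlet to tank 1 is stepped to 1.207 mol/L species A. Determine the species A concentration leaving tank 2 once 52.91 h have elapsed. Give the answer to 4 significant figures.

0.7335 mol/L

Species balance on tank i: dCᵢ/dt = (Cᵢ₋₁ − Cᵢ)/τᵢ with τᵢ = Vᵢ/Q.
τ₁ = 24.15/1.449 = 16.6667 h; τ₂ = 52.18/1.449 = 36.0110 h.
Solving the cascade with C₁(0)=C₂(0)=0 gives C₂(t) = C_in[1 − (τ₁ e^(−t/τ₁) − τ₂ e^(−t/τ₂))/(τ₁ − τ₂)].
At t = 52.91: e^(−t/τ₁) = 0.0418108, e^(−t/τ₂) = 0.230093.
C₂ = 1.207·[1 − (16.6667·0.0418108 − 36.0110·0.230093)/(-19.3444)] = 1.207·0.607687 = 0.733479 mol/L.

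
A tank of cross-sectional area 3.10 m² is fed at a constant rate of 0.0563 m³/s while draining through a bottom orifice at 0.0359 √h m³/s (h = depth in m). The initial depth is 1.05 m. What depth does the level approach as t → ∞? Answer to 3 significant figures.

A dh/dt = Q_in − 0.0359 √h. Steady state requires inflow = outflow:
Q_in = 0.0359 √h_ss ⇒ √h_ss = 0.0563/0.0359 = 1.5682.
h_ss = 1.5682² = 2.4594 m. (Since h₀ = 1.05 m < h_ss, the level will rise toward this value.)

2.46 m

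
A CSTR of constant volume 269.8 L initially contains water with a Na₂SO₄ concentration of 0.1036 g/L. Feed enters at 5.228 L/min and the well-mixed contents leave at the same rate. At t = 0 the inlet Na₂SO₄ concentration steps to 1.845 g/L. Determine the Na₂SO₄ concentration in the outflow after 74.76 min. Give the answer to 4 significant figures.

Unsteady species balance (constant V, well mixed): V dC/dt = Q(C_in − C).
So dC/dt = (C_in − C)/τ with τ = V/Q = 269.8/5.228 = 51.6067 min.
Integrating: C(t) = C_in + (C₀ − C_in) e^(−t/τ).
C(74.76) = 1.845 + (0.1036 − 1.845)·e^(−74.76/51.6067) = 1.845 + (-1.74140)·0.234888 = 1.43597 g/L.

1.436 g/L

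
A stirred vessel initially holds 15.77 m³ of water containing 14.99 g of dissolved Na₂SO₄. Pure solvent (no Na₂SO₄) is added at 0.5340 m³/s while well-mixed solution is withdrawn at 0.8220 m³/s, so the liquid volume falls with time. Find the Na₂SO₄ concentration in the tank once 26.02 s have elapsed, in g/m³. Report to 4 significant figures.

Let m(t) be the amount of Na₂SO₄. Volume: V(t) = V₀ + (Q_in − Q_out) t = 15.77 − 0.288000 t; V(26.02) = 8.27624 m³.
No Na₂SO₄ enters, so dm/dt = −Q_out · (m/V).
dm/m = −Q_out dt/(V₀ − 0.288000 t); integrating gives ln(m/m₀) = −(Q_out/(Q_in−Q_out)) ln(V/V₀).
m = m₀ (V₀/V)^(Q_out/(Q_in−Q_out)) = 14.99 × (15.77/8.27624)^(-2.85417) = 2.38034 g.
C = m/V = 2.38034/8.27624 = 0.287611 g/m³.

0.2876 g/m³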